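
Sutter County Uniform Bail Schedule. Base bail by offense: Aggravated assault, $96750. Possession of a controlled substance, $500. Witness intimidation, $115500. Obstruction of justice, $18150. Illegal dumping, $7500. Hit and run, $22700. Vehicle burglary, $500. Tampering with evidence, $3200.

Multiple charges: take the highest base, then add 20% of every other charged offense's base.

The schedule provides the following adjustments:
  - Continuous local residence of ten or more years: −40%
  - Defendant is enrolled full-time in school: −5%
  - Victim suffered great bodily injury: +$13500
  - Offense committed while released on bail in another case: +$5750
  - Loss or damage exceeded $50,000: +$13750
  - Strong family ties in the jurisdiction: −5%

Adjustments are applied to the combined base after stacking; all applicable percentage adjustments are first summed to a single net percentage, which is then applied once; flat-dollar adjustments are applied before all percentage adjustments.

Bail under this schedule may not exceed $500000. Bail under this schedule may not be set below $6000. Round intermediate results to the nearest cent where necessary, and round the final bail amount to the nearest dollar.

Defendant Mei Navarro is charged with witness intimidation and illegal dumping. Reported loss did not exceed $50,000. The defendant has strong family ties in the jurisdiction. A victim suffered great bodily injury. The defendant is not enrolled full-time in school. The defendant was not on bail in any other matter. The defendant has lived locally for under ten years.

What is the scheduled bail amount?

$123975

Base amounts from the schedule: witness intimidation $115500; illegal dumping $7500.
Stacking rule: highest base plus 20% of each additional charge. Highest is witness intimidation at $115500. Additional: $7500 × 20% = $1500. Combined base = $115500 + $1500 = $117000.
Victim suffered great bodily injury (+$13500 flat): $117000 + $13500 = $130500.
Strong family ties in the jurisdiction (−5%): $130500 × 0.95 = $123975.
$123975 is within the $500000 maximum.
$123975 is at or above the $6000 minimum.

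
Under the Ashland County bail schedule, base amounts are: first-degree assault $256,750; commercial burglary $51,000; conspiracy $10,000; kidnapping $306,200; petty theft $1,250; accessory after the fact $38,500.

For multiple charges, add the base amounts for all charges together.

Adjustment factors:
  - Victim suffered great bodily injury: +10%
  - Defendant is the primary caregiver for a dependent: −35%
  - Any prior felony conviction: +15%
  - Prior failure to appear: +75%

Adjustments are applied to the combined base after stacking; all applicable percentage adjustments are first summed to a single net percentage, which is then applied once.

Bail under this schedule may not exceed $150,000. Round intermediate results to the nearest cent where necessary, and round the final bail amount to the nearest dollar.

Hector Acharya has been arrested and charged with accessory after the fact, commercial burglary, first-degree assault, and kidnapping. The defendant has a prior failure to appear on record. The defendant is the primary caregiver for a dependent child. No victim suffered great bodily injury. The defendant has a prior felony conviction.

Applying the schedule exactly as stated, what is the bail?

Base amounts from the schedule: accessory after the fact $38,500; commercial burglary $51,000; first-degree assault $256,750; kidnapping $306,200.
Stacking rule: sum of all bases. $38,500 + $51,000 + $256,750 + $306,200 = $652,450.
Net percentage adjustment: −35% +15% +75% = +55%. $652,450 × 1.55 = $1,011,297.50.
Result $1,011,297.50 exceeds the maximum of $150,000; bail is capped at $150,000.

$150,000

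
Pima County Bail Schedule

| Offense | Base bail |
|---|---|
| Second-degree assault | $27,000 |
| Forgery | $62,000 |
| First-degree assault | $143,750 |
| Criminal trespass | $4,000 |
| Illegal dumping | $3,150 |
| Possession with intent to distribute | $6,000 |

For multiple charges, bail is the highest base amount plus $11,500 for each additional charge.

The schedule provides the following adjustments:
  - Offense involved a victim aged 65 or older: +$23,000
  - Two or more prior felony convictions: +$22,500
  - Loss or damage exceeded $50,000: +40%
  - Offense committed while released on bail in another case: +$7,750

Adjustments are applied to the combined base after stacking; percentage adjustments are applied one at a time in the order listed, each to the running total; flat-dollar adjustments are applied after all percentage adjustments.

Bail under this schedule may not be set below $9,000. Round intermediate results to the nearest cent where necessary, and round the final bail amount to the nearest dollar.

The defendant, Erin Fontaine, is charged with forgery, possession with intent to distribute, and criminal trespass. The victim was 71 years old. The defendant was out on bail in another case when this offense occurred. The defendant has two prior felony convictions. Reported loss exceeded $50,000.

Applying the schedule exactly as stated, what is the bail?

$172,250

Base amounts from the schedule: forgery $62,000; possession with intent to distribute $6,000; criminal trespass $4,000.
Stacking rule: highest base plus $11,500 per additional charge. Highest is forgery at $62,000; 2 additional charges → +$23,000. Combined base = $85,000.
Loss or damage exceeded $50,000 (+40%): $85,000 × 1.4 = $119,000.
Offense involved a victim aged 65 or older (+$23,000 flat): $119,000 + $23,000 = $142,000.
Two or more prior felony convictions (+$22,500 flat): $142,000 + $22,500 = $164,500.
Offense committed while released on bail in another case (+$7,750 flat): $164,500 + $7,750 = $172,250.
$172,250 is at or above the $9,000 minimum.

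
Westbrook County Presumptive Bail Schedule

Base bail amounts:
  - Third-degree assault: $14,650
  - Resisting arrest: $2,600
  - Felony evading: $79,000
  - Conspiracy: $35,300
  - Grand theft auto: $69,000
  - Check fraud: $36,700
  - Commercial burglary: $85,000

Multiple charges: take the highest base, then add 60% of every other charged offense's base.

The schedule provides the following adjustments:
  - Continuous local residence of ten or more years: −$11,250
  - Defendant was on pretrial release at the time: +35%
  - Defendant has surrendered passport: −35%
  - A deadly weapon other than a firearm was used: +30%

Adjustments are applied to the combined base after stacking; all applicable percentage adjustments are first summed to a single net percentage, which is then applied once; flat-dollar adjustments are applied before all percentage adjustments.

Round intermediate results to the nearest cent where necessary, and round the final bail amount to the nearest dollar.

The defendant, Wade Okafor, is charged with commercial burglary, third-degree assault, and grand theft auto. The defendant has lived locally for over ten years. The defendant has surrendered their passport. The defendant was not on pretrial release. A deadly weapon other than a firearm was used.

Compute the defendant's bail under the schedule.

Base amounts from the schedule: commercial burglary $85,000; third-degree assault $14,650; grand theft auto $69,000.
Stacking rule: highest base plus 60% of each additional charge. Highest is commercial burglary at $85,000. Additional: $14,650 × 60% = $8,790; $69,000 × 60% = $41,400. Combined base = $85,000 + $50,190 = $135,190.
Continuous local residence of ten or more years (−$11,250 flat): $135,190 − $11,250 = $123,940.
Net percentage adjustment: −35% +30% = −5%. $123,940 × 0.95 = $117,743.

$117,743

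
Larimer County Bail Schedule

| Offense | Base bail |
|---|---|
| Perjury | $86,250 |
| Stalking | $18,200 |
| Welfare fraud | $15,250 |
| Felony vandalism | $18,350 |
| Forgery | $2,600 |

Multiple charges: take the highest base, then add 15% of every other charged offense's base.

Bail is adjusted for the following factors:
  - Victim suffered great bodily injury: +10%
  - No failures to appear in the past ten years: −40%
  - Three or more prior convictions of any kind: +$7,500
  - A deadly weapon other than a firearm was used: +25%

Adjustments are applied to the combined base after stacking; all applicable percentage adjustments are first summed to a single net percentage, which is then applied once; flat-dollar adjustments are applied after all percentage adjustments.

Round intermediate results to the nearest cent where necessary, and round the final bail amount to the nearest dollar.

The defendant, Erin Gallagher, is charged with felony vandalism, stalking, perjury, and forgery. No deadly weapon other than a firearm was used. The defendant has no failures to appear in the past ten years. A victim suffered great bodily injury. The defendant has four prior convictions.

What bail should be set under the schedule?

Base amounts from the schedule: felony vandalism $18,350; stalking $18,200; perjury $86,250; forgery $2,600.
Stacking rule: highest base plus 15% of each additional charge. Highest is perjury at $86,250. Additional: $18,350 × 15% = $2,752.50; $18,200 × 15% = $2,730; $2,600 × 15% = $390. Combined base = $86,250 + $5,872.50 = $92,122.50.
Net percentage adjustment: +10% −40% = −30%. $92,122.50 × 0.7 = $64,485.75.
Three or more prior convictions of any kind (+$7,500 flat): $64,485.75 + $7,500 = $71,985.75.
Rounded to the nearest dollar: $71,986.

$71,986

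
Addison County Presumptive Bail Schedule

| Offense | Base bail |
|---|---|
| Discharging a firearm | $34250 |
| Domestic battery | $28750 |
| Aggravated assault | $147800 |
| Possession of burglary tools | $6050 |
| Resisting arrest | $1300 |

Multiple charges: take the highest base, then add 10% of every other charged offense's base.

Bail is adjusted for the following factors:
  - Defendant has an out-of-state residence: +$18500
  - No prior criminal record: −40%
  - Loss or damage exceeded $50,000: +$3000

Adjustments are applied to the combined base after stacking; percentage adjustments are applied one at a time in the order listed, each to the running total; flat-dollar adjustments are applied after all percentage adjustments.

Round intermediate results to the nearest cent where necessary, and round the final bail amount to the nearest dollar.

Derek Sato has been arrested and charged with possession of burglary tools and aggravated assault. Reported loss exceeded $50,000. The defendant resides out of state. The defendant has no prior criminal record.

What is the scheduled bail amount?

$110543

Base amounts from the schedule: possession of burglary tools $6050; aggravated assault $147800.
Stacking rule: highest base plus 10% of each additional charge. Highest is aggravated assault at $147800. Additional: $6050 × 10% = $605. Combined base = $147800 + $605 = $148405.
No prior criminal record (−40%): $148405 × 0.6 = $89043.
Defendant has an out-of-state residence (+$18500 flat): $89043 + $18500 = $107543.
Loss or damage exceeded $50,000 (+$3000 flat): $107543 + $3000 = $110543.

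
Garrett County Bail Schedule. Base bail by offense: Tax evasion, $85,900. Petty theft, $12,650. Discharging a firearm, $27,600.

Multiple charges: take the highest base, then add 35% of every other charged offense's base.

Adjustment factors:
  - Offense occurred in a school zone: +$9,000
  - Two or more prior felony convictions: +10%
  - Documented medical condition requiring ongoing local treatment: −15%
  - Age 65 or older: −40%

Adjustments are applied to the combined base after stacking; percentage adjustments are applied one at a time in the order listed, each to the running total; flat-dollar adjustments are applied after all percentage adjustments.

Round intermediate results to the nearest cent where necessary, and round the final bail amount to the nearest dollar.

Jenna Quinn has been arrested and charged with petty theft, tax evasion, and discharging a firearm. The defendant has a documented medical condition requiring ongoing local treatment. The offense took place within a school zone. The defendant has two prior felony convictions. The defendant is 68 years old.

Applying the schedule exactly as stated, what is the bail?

$65,093

Base amounts from the schedule: petty theft $12,650; tax evasion $85,900; discharging a firearm $27,600.
Stacking rule: highest base plus 35% of each additional charge. Highest is tax evasion at $85,900. Additional: $12,650 × 35% = $4,427.50; $27,600 × 35% = $9,660. Combined base = $85,900 + $14,087.50 = $99,987.50.
Two or more prior felony convictions (+10%): $99,987.50 × 1.1 = $109,986.25.
Documented medical condition requiring ongoing local treatment (−15%): $109,986.25 × 0.85 = $93,488.31.
Age 65 or older (−40%): $93,488.31 × 0.6 = $56,092.99.
Offense occurred in a school zone (+$9,000 flat): $56,092.99 + $9,000 = $65,092.99.
Rounded to the nearest dollar: $65,093.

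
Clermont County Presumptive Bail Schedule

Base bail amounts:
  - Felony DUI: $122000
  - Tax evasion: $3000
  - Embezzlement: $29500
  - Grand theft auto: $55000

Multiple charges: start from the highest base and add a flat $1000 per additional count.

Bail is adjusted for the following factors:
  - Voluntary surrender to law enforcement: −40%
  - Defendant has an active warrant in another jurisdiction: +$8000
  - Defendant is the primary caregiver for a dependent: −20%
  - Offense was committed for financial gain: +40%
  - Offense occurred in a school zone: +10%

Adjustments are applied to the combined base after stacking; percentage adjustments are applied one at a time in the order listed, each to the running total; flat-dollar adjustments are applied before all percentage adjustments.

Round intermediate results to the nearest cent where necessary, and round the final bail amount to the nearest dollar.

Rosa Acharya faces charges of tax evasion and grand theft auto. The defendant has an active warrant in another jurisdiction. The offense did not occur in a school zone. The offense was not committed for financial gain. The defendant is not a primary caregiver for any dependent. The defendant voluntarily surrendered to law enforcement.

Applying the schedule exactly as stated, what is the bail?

$38400

Base amounts from the schedule: tax evasion $3000; grand theft auto $55000.
Stacking rule: highest base plus $1000 per additional charge. Highest is grand theft auto at $55000; 1 additional charge → +$1000. Combined base = $56000.
Defendant has an active warrant in another jurisdiction (+$8000 flat): $56000 + $8000 = $64000.
Voluntary surrender to law enforcement (−40%): $64000 × 0.6 = $38400.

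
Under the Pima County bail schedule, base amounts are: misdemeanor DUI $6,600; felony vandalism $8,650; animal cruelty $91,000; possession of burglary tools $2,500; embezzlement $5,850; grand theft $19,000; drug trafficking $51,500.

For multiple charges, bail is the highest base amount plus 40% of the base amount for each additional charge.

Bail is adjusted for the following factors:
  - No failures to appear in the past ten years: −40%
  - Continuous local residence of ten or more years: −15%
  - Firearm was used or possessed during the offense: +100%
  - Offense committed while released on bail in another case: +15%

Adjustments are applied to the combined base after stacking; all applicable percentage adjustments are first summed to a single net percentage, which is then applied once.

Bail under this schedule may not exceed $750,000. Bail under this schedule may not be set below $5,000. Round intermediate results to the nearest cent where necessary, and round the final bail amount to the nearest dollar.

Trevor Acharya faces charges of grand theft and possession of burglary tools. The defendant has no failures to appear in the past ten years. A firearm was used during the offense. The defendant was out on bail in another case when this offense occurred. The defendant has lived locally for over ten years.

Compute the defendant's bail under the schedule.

Base amounts from the schedule: grand theft $19,000; possession of burglary tools $2,500.
Stacking rule: highest base plus 40% of each additional charge. Highest is grand theft at $19,000. Additional: $2,500 × 40% = $1,000. Combined base = $19,000 + $1,000 = $20,000.
Net percentage adjustment: −40% −15% +100% +15% = +60%. $20,000 × 1.6 = $32,000.
$32,000 is within the $750,000 maximum.
$32,000 is at or above the $5,000 minimum.

$32,000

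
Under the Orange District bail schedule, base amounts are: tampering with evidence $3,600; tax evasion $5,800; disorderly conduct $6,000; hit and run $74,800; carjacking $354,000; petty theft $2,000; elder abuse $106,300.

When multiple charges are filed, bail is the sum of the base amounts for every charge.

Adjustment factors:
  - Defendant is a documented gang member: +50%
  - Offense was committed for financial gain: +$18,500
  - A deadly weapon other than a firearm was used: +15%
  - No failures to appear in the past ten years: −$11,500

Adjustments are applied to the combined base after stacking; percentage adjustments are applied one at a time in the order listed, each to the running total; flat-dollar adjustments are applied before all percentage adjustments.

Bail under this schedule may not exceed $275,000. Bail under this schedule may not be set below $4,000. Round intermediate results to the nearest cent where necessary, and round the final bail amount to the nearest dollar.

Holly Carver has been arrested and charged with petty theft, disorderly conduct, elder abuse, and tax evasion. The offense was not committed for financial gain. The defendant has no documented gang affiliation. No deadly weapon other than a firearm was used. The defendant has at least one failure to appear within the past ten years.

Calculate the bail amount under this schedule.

Base amounts from the schedule: petty theft $2,000; disorderly conduct $6,000; elder abuse $106,300; tax evasion $5,800.
Stacking rule: sum of all bases. $2,000 + $6,000 + $106,300 + $5,800 = $120,100.
No adjustment factors apply to this defendant.
$120,100 is within the $275,000 maximum.
$120,100 is at or above the $4,000 minimum.

$120,100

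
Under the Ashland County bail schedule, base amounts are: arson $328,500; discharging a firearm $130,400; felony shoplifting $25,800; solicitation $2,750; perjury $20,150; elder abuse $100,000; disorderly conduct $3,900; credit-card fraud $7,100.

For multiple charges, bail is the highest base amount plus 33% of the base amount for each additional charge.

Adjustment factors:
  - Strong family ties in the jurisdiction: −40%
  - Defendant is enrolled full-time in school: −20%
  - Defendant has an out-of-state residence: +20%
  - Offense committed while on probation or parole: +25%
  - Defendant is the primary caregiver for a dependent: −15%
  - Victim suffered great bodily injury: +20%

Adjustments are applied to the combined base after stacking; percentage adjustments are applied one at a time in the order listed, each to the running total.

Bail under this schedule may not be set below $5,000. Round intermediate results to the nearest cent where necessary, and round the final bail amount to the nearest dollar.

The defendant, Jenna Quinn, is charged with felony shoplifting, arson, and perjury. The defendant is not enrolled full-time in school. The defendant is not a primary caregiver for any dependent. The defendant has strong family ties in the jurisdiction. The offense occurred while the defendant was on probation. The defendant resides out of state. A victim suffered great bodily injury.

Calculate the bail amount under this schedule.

$371,157

Base amounts from the schedule: felony shoplifting $25,800; arson $328,500; perjury $20,150.
Stacking rule: highest base plus 33% of each additional charge. Highest is arson at $328,500. Additional: $25,800 × 33% = $8,514; $20,150 × 33% = $6,649.50. Combined base = $328,500 + $15,163.50 = $343,663.50.
Strong family ties in the jurisdiction (−40%): $343,663.50 × 0.6 = $206,198.10.
Defendant has an out-of-state residence (+20%): $206,198.10 × 1.2 = $247,437.72.
Offense committed while on probation or parole (+25%): $247,437.72 × 1.25 = $309,297.15.
Victim suffered great bodily injury (+20%): $309,297.15 × 1.2 = $371,156.58.
$371,156.58 is at or above the $5,000 minimum.
Rounded to the nearest dollar: $371,157.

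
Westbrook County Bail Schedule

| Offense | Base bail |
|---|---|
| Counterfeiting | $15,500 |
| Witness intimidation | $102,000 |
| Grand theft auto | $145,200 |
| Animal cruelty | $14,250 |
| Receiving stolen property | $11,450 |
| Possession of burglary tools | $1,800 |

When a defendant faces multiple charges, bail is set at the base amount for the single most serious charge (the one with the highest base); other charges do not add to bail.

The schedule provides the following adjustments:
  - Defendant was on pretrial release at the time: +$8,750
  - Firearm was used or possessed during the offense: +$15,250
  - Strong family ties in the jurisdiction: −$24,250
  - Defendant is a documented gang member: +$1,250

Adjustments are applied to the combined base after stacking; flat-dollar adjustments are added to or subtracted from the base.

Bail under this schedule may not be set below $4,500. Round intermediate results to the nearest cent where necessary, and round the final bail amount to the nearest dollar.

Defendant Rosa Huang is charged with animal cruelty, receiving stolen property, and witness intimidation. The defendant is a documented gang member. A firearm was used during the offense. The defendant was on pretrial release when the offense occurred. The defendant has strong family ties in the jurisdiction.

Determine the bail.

Base amounts from the schedule: animal cruelty $14,250; receiving stolen property $11,450; witness intimidation $102,000.
Stacking rule: use the highest base only. Highest is witness intimidation at $102,000. Combined base = $102,000.
Defendant was on pretrial release at the time (+$8,750 flat): $102,000 + $8,750 = $110,750.
Firearm was used or possessed during the offense (+$15,250 flat): $110,750 + $15,250 = $126,000.
Strong family ties in the jurisdiction (−$24,250 flat): $126,000 − $24,250 = $101,750.
Defendant is a documented gang member (+$1,250 flat): $101,750 + $1,250 = $103,000.
$103,000 is at or above the $4,500 minimum.

$103,000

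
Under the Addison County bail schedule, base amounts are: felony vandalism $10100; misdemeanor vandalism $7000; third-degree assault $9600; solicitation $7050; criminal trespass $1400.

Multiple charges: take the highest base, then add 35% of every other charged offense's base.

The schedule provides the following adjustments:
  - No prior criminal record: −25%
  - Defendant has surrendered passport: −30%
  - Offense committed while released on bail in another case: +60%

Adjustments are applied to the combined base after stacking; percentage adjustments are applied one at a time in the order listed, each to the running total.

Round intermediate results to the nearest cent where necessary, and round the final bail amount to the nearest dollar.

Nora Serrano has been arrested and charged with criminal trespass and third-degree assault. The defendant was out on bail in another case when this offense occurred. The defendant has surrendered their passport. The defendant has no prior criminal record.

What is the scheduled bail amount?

$8476

Base amounts from the schedule: criminal trespass $1400; third-degree assault $9600.
Stacking rule: highest base plus 35% of each additional charge. Highest is third-degree assault at $9600. Additional: $1400 × 35% = $490. Combined base = $9600 + $490 = $10090.
No prior criminal record (−25%): $10090 × 0.75 = $7567.50.
Defendant has surrendered passport (−30%): $7567.50 × 0.7 = $5297.25.
Offense committed while released on bail in another case (+60%): $5297.25 × 1.6 = $8475.60.
Rounded to the nearest dollar: $8476.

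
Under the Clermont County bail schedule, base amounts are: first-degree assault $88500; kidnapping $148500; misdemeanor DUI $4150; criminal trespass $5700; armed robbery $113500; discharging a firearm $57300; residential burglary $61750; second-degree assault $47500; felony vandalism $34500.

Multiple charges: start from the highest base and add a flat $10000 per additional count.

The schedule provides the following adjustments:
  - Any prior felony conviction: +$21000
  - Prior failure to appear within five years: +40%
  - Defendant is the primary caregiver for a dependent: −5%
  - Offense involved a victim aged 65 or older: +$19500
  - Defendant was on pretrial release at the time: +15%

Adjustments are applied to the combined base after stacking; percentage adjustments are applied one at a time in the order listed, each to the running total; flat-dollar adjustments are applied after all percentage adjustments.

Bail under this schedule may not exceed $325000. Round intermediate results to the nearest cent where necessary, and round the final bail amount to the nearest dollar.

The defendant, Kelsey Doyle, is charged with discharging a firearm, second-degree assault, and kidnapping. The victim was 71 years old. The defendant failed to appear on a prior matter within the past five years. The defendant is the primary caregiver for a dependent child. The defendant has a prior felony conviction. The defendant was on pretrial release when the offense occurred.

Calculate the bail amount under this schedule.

Base amounts from the schedule: discharging a firearm $57300; second-degree assault $47500; kidnapping $148500.
Stacking rule: highest base plus $10000 per additional charge. Highest is kidnapping at $148500; 2 additional charges → +$20000. Combined base = $168500.
Prior failure to appear within five years (+40%): $168500 × 1.4 = $235900.
Defendant is the primary caregiver for a dependent (−5%): $235900 × 0.95 = $224105.
Defendant was on pretrial release at the time (+15%): $224105 × 1.15 = $257720.75.
Any prior felony conviction (+$21000 flat): $257720.75 + $21000 = $278720.75.
Offense involved a victim aged 65 or older (+$19500 flat): $278720.75 + $19500 = $298220.75.
$298220.75 is within the $325000 maximum.
Rounded to the nearest dollar: $298221.

$298221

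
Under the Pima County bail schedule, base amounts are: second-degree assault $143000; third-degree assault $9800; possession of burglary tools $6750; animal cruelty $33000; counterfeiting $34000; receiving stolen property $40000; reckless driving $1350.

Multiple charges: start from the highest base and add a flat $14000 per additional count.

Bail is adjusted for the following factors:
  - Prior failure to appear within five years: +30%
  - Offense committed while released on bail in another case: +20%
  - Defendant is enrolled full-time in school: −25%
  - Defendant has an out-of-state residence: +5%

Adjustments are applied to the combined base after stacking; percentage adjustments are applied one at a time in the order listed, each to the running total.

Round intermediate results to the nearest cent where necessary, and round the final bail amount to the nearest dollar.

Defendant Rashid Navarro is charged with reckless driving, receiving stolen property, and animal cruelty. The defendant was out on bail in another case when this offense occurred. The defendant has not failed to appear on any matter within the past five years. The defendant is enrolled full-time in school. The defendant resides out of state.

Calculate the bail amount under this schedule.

$64260

Base amounts from the schedule: reckless driving $1350; receiving stolen property $40000; animal cruelty $33000.
Stacking rule: highest base plus $14000 per additional charge. Highest is receiving stolen property at $40000; 2 additional charges → +$28000. Combined base = $68000.
Offense committed while released on bail in another case (+20%): $68000 × 1.2 = $81600.
Defendant is enrolled full-time in school (−25%): $81600 × 0.75 = $61200.
Defendant has an out-of-state residence (+5%): $61200 × 1.05 = $64260.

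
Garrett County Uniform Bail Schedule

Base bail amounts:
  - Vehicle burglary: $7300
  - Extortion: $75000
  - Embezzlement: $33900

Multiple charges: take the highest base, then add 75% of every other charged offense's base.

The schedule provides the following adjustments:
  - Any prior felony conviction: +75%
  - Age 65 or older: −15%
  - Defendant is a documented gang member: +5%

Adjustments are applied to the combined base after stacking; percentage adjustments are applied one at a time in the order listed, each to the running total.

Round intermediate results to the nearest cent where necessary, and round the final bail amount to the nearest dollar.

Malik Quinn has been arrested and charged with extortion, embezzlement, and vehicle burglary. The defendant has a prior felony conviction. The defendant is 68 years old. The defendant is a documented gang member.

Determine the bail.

$165403

Base amounts from the schedule: extortion $75000; embezzlement $33900; vehicle burglary $7300.
Stacking rule: highest base plus 75% of each additional charge. Highest is extortion at $75000. Additional: $33900 × 75% = $25425; $7300 × 75% = $5475. Combined base = $75000 + $30900 = $105900.
Any prior felony conviction (+75%): $105900 × 1.75 = $185325.
Age 65 or older (−15%): $185325 × 0.85 = $157526.25.
Defendant is a documented gang member (+5%): $157526.25 × 1.05 = $165402.56.
Rounded to the nearest dollar: $165403.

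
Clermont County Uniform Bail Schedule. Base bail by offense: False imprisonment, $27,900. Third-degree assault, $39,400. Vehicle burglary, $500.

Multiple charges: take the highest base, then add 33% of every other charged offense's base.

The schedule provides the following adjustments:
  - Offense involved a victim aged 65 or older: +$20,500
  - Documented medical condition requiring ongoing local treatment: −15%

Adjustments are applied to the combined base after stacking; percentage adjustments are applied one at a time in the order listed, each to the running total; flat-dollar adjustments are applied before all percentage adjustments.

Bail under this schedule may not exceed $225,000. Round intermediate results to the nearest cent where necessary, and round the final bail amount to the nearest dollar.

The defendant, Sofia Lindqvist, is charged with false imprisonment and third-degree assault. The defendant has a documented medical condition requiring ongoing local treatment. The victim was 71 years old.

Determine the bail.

$58,741

Base amounts from the schedule: false imprisonment $27,900; third-degree assault $39,400.
Stacking rule: highest base plus 33% of each additional charge. Highest is third-degree assault at $39,400. Additional: $27,900 × 33% = $9,207. Combined base = $39,400 + $9,207 = $48,607.
Offense involved a victim aged 65 or older (+$20,500 flat): $48,607 + $20,500 = $69,107.
Documented medical condition requiring ongoing local treatment (−15%): $69,107 × 0.85 = $58,740.95.
$58,740.95 is within the $225,000 maximum.
Rounded to the nearest dollar: $58,741.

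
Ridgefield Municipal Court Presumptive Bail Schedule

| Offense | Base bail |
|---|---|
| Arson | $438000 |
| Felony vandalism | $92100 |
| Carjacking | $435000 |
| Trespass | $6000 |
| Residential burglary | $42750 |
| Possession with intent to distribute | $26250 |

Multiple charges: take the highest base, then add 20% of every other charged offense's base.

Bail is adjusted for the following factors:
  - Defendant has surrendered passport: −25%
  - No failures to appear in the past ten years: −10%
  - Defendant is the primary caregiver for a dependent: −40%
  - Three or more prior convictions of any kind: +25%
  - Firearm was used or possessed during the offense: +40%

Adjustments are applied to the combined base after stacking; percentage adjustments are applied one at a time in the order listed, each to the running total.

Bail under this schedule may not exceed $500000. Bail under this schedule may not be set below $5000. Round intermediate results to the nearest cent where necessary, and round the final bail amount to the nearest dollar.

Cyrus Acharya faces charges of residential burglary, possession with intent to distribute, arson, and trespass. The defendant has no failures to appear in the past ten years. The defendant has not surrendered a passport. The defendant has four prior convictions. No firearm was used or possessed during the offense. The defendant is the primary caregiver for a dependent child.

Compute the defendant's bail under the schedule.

Base amounts from the schedule: residential burglary $42750; possession with intent to distribute $26250; arson $438000; trespass $6000.
Stacking rule: highest base plus 20% of each additional charge. Highest is arson at $438000. Additional: $42750 × 20% = $8550; $26250 × 20% = $5250; $6000 × 20% = $1200. Combined base = $438000 + $15000 = $453000.
No failures to appear in the past ten years (−10%): $453000 × 0.9 = $407700.
Defendant is the primary caregiver for a dependent (−40%): $407700 × 0.6 = $244620.
Three or more prior convictions of any kind (+25%): $244620 × 1.25 = $305775.
$305775 is within the $500000 maximum.
$305775 is at or above the $5000 minimum.

$305775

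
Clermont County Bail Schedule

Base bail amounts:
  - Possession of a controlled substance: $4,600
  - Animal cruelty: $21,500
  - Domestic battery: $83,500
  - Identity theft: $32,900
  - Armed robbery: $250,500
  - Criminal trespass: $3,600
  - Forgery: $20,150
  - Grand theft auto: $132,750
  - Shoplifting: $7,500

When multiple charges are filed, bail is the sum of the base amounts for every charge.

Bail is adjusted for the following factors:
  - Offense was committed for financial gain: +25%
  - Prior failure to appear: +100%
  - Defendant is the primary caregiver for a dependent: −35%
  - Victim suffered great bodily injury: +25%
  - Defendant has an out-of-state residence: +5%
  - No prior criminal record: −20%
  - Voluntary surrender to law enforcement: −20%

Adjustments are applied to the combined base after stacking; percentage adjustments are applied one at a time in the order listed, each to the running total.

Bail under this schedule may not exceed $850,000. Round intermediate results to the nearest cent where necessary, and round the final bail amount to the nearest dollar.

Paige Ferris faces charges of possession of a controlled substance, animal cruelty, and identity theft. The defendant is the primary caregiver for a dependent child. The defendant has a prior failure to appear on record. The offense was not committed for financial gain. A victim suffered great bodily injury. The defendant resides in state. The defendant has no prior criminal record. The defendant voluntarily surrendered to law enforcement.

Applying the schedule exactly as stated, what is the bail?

Base amounts from the schedule: possession of a controlled substance $4,600; animal cruelty $21,500; identity theft $32,900.
Stacking rule: sum of all bases. $4,600 + $21,500 + $32,900 = $59,000.
Prior failure to appear (+100%): $59,000 × 2 = $118,000.
Defendant is the primary caregiver for a dependent (−35%): $118,000 × 0.65 = $76,700.
Victim suffered great bodily injury (+25%): $76,700 × 1.25 = $95,875.
No prior criminal record (−20%): $95,875 × 0.8 = $76,700.
Voluntary surrender to law enforcement (−20%): $76,700 × 0.8 = $61,360.
$61,360 is within the $850,000 maximum.

$61,360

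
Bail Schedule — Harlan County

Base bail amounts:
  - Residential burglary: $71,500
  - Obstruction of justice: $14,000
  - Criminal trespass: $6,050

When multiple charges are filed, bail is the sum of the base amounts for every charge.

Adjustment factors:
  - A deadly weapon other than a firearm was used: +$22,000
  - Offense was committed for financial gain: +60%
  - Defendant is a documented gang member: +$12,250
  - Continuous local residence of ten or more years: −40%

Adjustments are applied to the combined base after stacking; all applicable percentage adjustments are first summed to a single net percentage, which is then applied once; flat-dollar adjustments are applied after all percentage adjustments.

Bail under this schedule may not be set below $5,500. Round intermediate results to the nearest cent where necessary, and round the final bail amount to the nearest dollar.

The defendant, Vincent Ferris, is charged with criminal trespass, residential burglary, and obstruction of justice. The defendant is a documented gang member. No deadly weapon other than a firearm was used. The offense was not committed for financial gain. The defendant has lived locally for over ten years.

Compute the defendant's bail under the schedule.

$67,180

Base amounts from the schedule: criminal trespass $6,050; residential burglary $71,500; obstruction of justice $14,000.
Stacking rule: sum of all bases. $6,050 + $71,500 + $14,000 = $91,550.
Continuous local residence of ten or more years (−40%): $91,550 × 0.6 = $54,930.
Defendant is a documented gang member (+$12,250 flat): $54,930 + $12,250 = $67,180.
$67,180 is at or above the $5,500 minimum.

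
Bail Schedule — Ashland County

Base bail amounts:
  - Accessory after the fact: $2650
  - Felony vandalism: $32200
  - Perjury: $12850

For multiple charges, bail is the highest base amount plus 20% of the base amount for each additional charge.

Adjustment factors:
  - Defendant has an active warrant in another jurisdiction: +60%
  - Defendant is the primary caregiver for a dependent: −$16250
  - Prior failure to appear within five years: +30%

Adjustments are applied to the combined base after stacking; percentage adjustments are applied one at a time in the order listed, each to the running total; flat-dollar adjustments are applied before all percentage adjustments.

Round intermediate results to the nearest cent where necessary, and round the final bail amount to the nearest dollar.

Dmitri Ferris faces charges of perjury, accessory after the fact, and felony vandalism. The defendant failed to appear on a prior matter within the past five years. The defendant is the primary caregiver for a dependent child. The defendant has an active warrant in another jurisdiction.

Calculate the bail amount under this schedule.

$39624

Base amounts from the schedule: perjury $12850; accessory after the fact $2650; felony vandalism $32200.
Stacking rule: highest base plus 20% of each additional charge. Highest is felony vandalism at $32200. Additional: $12850 × 20% = $2570; $2650 × 20% = $530. Combined base = $32200 + $3100 = $35300.
Defendant is the primary caregiver for a dependent (−$16250 flat): $35300 − $16250 = $19050.
Defendant has an active warrant in another jurisdiction (+60%): $19050 × 1.6 = $30480.
Prior failure to appear within five years (+30%): $30480 × 1.3 = $39624.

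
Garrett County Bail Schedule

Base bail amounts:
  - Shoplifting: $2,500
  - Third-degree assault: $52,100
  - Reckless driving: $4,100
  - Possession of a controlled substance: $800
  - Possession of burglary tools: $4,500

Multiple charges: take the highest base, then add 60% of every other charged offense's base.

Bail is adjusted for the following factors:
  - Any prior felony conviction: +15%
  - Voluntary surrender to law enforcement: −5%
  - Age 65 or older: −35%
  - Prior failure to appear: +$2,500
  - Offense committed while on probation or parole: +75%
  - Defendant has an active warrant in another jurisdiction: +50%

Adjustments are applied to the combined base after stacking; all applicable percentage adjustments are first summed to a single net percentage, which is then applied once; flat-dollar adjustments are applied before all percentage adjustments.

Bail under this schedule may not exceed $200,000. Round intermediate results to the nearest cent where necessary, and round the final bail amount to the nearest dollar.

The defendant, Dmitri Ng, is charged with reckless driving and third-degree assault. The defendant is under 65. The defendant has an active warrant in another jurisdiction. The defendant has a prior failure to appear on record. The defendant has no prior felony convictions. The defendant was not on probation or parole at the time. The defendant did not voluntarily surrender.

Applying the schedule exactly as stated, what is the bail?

Base amounts from the schedule: reckless driving $4,100; third-degree assault $52,100.
Stacking rule: highest base plus 60% of each additional charge. Highest is third-degree assault at $52,100. Additional: $4,100 × 60% = $2,460. Combined base = $52,100 + $2,460 = $54,560.
Prior failure to appear (+$2,500 flat): $54,560 + $2,500 = $57,060.
Defendant has an active warrant in another jurisdiction (+50%): $57,060 × 1.5 = $85,590.
$85,590 is within the $200,000 maximum.

$85,590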